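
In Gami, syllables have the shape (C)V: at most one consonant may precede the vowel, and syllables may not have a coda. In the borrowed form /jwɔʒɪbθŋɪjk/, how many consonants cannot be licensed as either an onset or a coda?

5

The consonants /j/, /b/, /θ/, /j/, /k/ cannot be parsed into a legal (C)V syllable (no codas are permitted; onsets are limited to one consonant).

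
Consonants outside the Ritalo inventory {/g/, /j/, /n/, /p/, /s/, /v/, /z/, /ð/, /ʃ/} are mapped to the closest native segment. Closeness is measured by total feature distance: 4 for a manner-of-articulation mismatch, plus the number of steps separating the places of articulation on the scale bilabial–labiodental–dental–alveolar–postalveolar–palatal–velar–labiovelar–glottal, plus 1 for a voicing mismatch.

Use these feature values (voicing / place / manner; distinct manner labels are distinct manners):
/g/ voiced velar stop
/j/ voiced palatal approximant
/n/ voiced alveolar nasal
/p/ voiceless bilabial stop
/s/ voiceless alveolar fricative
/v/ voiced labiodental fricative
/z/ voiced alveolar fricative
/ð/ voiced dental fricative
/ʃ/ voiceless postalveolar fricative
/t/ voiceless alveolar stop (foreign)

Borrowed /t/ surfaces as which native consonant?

p

/p/ is closest: same manner (stop), place distance 3 (alveolar→bilabial), same voicing; total 3. Next closest is /g/ at distance 4.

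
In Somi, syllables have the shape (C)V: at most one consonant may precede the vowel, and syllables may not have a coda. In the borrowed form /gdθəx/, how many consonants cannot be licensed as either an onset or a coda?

3

The consonants /g/, /d/, /x/ cannot be parsed into a legal (C)V syllable (no codas are permitted; onsets are limited to one consonant).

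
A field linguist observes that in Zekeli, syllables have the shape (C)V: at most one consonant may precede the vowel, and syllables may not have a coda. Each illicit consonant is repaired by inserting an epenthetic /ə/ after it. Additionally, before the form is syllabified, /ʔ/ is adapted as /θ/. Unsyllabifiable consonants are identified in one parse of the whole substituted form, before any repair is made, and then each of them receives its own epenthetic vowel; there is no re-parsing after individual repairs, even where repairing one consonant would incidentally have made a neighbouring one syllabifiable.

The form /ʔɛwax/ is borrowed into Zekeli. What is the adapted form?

θɛwaxə

Substitution: /ʔ/ → /θ/, giving /θɛwax/.
Syllabifying with onset maximization leaves /x/ stranded (no codas are permitted; onsets are limited to one consonant).
Epenthesis after each stranded consonant: /x/ → /xə/.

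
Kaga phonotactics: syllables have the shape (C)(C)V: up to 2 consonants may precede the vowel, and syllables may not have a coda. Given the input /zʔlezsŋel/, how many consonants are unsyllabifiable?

3

Under (C)(C)V, the unsyllabifiable consonants are /z/, /z/, /l/ (no codas are permitted; onsets may contain at most 2 consonants).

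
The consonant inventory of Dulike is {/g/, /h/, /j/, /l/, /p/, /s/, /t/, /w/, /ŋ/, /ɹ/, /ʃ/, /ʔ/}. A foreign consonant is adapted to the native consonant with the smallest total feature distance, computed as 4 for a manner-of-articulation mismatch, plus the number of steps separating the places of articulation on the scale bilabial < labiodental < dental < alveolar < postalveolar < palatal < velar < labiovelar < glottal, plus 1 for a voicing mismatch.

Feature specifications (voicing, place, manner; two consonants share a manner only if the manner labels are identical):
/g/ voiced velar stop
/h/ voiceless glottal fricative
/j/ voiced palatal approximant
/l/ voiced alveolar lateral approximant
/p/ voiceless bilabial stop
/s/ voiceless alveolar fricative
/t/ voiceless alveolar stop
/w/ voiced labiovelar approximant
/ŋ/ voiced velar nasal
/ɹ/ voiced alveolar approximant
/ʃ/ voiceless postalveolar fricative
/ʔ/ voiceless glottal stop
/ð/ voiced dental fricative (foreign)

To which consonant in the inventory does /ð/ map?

s

/s/ is closest: same manner (fricative), place distance 1 (dental→alveolar), voicing differs (+1); total 2. Next closest is /ʃ/ at distance 3.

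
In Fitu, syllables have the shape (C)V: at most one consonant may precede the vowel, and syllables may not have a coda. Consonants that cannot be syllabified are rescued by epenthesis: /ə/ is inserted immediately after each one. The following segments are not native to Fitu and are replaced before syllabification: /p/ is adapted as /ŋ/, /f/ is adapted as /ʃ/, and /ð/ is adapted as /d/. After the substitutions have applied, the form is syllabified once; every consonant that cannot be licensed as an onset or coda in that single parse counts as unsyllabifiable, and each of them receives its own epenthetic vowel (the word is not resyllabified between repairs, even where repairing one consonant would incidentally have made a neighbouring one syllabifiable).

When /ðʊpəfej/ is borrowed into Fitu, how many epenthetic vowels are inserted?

1

After substitution the input is /dʊŋəʃej/.
The unsyllabifiable consonants are /j/; each receives one epenthetic vowel.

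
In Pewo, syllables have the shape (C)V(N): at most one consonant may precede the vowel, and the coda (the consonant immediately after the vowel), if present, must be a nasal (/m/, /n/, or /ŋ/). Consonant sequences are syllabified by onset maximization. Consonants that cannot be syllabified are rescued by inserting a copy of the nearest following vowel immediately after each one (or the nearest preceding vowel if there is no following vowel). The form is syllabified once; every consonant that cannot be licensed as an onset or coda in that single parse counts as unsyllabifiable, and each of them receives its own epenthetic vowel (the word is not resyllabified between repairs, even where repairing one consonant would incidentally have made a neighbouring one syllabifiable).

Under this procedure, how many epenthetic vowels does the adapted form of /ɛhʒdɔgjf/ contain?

5

The unsyllabifiable consonants are /h/, /ʒ/, /g/, /j/, /f/; each receives one epenthetic vowel.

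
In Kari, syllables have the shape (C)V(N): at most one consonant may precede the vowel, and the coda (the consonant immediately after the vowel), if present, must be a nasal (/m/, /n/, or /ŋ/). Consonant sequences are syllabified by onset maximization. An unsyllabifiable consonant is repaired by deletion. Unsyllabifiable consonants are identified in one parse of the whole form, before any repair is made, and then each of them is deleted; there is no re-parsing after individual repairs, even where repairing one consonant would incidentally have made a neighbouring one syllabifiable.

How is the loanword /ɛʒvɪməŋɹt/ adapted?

ɛvɪməŋ

Under (C)V(N), the unsyllabifiable consonants are /ʒ/, /ɹ/, /t/ (only a nasal (/m/, /n/, or /ŋ/) is licensed in coda position; onsets are limited to one consonant).
Deletion applies to /ʒ/, /ɹ/, /t/.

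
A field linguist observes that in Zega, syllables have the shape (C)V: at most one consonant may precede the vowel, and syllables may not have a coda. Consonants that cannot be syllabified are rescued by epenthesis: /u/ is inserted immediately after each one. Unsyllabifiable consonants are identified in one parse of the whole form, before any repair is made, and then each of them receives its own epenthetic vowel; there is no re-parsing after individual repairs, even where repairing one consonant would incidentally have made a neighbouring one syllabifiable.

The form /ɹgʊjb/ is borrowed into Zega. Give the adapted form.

Syllabifying with onset maximization leaves /ɹ/, /j/, /b/ stranded (no codas are permitted; onsets are limited to one consonant).
Each unlicensed consonant becomes the onset of a new syllable: /ɹ/ → /ɹu/, /j/ → /ju/, /b/ → /bu/.

ɹugʊjubu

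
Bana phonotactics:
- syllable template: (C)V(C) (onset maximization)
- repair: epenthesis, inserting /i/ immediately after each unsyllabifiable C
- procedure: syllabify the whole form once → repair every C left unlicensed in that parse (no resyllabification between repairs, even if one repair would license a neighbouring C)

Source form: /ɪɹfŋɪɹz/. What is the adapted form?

ɪɹfiŋɪɹzi

Under (C)V(C), the unsyllabifiable consonants are /f/, /z/ (at most one coda consonant is licensed; onsets are limited to one consonant).
Inserting the epenthetic vowel yields /f/ → /fi/, /z/ → /zi/.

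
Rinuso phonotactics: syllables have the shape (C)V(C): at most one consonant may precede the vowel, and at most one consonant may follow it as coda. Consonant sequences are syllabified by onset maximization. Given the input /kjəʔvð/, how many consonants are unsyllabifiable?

Under (C)V(C), the unsyllabifiable consonants are /k/, /v/, /ð/ (at most one coda consonant is licensed; onsets are limited to one consonant).

3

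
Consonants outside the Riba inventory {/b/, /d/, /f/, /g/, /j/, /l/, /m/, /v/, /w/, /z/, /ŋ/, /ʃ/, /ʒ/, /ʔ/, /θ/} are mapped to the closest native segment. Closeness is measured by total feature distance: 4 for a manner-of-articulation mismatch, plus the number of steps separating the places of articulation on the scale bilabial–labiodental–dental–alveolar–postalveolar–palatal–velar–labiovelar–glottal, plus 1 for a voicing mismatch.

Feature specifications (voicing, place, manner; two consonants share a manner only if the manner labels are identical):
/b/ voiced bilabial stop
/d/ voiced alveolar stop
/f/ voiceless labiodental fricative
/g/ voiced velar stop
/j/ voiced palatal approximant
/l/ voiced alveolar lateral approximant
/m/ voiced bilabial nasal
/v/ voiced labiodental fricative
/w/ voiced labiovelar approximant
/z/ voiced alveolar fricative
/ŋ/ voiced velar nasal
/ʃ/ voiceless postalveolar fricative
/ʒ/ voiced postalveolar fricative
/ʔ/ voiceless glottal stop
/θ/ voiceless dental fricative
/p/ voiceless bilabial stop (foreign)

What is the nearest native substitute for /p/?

b

/b/ is closest: same manner (stop), place distance 0 (bilabial→bilabial), voicing differs (+1); total 1. Next closest is /d/ at distance 4.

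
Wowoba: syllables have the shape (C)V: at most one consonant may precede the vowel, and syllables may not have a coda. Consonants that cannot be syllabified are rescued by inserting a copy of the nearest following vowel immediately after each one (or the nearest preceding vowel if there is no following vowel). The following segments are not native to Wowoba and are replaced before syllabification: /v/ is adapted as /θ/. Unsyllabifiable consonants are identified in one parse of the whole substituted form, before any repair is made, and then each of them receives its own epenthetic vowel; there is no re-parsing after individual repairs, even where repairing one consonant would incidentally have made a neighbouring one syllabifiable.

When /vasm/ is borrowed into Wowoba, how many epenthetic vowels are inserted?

2

After substitution the input is /θasm/.
The unsyllabifiable consonants are /s/, /m/; each receives one epenthetic vowel.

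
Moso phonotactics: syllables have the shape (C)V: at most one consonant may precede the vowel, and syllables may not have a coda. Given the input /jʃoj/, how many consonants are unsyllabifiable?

2

Under (C)V, the unsyllabifiable consonants are /j/, /j/ (no codas are permitted; onsets are limited to one consonant).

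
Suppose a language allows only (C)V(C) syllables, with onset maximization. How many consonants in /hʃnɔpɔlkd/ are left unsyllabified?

4

The consonants /h/, /ʃ/, /k/, /d/ cannot be parsed into a legal (C)V(C) syllable (at most one coda consonant is licensed; onsets are limited to one consonant).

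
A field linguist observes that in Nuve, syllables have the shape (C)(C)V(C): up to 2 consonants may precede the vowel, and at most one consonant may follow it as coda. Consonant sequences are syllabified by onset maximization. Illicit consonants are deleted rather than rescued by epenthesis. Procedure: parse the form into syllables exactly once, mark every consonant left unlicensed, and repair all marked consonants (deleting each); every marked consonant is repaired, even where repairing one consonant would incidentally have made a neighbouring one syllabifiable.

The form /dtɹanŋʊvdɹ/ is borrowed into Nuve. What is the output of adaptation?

Syllabifying with onset maximization leaves /d/, /d/, /ɹ/ stranded (at most one coda consonant is licensed; onsets may contain at most 2 consonants).
Deletion applies to /d/, /d/, /ɹ/.

tɹanŋʊv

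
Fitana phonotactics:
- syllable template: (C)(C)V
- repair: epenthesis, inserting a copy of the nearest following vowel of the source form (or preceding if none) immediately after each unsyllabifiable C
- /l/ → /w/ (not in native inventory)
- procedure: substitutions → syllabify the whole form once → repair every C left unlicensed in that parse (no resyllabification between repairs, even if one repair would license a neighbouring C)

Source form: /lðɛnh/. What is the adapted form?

wðɛnɛhɛ

Substitution: /l/ → /w/, giving /wðɛnh/.
The consonants /n/, /h/ cannot be parsed into a legal (C)(C)V syllable (no codas are permitted; onsets may contain at most 2 consonants).
Epenthesis after each stranded consonant: /n/ → /nɛ/, /h/ → /hɛ/.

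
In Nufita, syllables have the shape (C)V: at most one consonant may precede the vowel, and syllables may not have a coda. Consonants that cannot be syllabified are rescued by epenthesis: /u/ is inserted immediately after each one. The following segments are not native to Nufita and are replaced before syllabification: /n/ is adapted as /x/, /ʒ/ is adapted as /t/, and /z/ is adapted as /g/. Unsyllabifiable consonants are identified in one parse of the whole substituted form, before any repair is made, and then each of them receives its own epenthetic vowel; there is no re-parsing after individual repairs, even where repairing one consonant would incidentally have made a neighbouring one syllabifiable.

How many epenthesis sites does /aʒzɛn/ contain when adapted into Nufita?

After substitution the input is /atgɛx/.
The unsyllabifiable consonants are /t/, /x/; each receives one epenthetic vowel.

2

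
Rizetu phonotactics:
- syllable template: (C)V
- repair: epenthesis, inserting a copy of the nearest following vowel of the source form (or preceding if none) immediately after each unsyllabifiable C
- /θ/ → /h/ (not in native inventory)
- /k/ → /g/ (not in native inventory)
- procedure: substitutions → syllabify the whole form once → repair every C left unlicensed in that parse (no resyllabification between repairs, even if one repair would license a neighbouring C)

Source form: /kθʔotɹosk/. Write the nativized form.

Substitution: /k/ → /g/, /θ/ → /h/, giving /ghʔotɹosg/.
The consonants /g/, /h/, /t/, /s/, /g/ cannot be parsed into a legal (C)V syllable (no codas are permitted; onsets are limited to one consonant).
Epenthesis after each stranded consonant: /g/ → /go/, /h/ → /ho/, /t/ → /to/, /s/ → /so/, /g/ → /go/.

gohoʔotoɹosogo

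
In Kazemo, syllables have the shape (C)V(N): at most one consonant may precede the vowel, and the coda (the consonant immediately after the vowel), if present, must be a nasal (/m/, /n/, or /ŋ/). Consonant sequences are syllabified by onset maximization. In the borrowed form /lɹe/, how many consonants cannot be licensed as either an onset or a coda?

The consonants /l/ cannot be parsed into a legal (C)V(N) syllable (only a nasal (/m/, /n/, or /ŋ/) is licensed in coda position; onsets are limited to one consonant).

1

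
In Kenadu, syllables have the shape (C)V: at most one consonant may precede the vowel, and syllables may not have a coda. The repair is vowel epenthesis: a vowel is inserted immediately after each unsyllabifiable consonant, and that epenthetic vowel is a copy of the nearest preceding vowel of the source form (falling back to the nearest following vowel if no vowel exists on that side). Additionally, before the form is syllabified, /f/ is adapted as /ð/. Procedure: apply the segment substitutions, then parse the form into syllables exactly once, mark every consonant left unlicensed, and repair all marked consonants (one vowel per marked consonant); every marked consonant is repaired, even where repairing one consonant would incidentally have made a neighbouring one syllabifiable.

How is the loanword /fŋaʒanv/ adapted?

ðaŋaʒanava

Substitution: /f/ → /ð/, giving /ðŋaʒanv/.
Syllabifying with onset maximization leaves /ð/, /n/, /v/ stranded (no codas are permitted; onsets are limited to one consonant).
Epenthesis after each stranded consonant: /ð/ → /ða/, /n/ → /na/, /v/ → /va/.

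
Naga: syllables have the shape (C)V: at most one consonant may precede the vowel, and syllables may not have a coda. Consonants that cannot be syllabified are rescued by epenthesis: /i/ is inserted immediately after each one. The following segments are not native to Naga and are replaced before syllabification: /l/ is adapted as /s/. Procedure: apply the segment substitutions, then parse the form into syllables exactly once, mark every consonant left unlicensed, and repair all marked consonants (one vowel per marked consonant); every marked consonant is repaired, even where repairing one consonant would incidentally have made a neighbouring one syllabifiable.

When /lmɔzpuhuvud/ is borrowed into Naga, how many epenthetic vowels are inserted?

After substitution the input is /smɔzpuhuvud/.
The unsyllabifiable consonants are /s/, /z/, /d/; each receives one epenthetic vowel.

3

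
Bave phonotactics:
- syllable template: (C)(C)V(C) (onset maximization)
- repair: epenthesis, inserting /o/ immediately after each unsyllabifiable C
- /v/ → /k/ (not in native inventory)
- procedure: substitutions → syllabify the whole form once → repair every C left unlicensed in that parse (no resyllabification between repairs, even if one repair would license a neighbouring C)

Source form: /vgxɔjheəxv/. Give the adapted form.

kogxɔjheəxko

Substitution: /v/ → /k/, giving /kgxɔjheəxk/.
Under (C)(C)V(C), the unsyllabifiable consonants are /k/, /k/ (at most one coda consonant is licensed; onsets may contain at most 2 consonants).
Each unlicensed consonant becomes the onset of a new syllable: /k/ → /ko/, /k/ → /ko/.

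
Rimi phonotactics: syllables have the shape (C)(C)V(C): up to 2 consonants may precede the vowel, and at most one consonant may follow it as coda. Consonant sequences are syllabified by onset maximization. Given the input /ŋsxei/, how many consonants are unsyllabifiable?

1

Syllabifying with onset maximization leaves /ŋ/ stranded (at most one coda consonant is licensed; onsets may contain at most 2 consonants).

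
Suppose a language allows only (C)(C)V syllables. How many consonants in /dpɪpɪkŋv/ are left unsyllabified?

3

The consonants /k/, /ŋ/, /v/ cannot be parsed into a legal (C)(C)V syllable (no codas are permitted; onsets may contain at most 2 consonants).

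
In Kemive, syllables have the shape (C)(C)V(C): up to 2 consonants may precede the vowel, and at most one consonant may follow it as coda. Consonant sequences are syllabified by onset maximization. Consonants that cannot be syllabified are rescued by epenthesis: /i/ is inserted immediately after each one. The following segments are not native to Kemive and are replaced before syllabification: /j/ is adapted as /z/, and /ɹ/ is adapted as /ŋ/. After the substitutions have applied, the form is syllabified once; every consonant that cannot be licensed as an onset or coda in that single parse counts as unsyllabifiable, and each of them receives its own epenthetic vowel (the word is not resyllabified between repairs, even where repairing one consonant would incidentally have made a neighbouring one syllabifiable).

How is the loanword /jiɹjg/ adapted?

ziŋzigi

Substitution: /j/ → /z/, /ɹ/ → /ŋ/, giving /ziŋzg/.
Under (C)(C)V(C), the unsyllabifiable consonants are /z/, /g/ (at most one coda consonant is licensed; onsets may contain at most 2 consonants).
Each unlicensed consonant becomes the onset of a new syllable: /z/ → /zi/, /g/ → /gi/.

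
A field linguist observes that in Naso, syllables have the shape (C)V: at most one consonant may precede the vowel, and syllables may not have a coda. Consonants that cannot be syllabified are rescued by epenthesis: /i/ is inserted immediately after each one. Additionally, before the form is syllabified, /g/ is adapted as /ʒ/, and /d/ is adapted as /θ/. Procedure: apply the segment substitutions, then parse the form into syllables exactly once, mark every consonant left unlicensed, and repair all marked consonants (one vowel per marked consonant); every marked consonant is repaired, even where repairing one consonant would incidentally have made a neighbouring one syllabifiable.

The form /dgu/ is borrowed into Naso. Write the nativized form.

Substitution: /d/ → /θ/, /g/ → /ʒ/, giving /θʒu/.
The consonants /θ/ cannot be parsed into a legal (C)V syllable (no codas are permitted; onsets are limited to one consonant).
Epenthesis after each stranded consonant: /θ/ → /θi/.

θiʒu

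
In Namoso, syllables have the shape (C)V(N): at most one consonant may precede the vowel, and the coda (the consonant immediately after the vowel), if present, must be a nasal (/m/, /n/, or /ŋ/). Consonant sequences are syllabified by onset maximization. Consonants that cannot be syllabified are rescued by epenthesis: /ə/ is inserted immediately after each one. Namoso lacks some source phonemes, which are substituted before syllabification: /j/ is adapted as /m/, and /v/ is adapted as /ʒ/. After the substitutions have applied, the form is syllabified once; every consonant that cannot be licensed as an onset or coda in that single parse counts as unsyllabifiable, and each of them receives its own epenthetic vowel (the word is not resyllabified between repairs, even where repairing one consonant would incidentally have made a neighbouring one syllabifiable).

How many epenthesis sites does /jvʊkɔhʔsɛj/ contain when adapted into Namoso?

3

After substitution the input is /mʒʊkɔhʔsɛm/.
The unsyllabifiable consonants are /m/, /h/, /ʔ/; each receives one epenthetic vowel.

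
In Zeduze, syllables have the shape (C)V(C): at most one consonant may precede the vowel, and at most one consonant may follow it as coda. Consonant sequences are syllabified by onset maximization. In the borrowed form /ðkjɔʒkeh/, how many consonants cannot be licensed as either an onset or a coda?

Syllabifying with onset maximization leaves /ð/, /k/ stranded (at most one coda consonant is licensed; onsets are limited to one consonant).

2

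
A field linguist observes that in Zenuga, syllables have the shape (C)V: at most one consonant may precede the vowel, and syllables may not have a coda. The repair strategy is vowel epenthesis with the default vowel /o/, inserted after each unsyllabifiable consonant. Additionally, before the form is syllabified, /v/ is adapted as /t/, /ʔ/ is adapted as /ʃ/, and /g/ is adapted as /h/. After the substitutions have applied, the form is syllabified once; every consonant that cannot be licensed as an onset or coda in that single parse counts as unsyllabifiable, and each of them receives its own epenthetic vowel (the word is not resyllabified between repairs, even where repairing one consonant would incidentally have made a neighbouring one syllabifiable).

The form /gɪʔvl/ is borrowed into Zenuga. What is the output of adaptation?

hɪʃotolo

Substitution: /g/ → /h/, /ʔ/ → /ʃ/, /v/ → /t/, giving /hɪʃtl/.
The consonants /ʃ/, /t/, /l/ cannot be parsed into a legal (C)V syllable (no codas are permitted; onsets are limited to one consonant).
Each unlicensed consonant becomes the onset of a new syllable: /ʃ/ → /ʃo/, /t/ → /to/, /l/ → /lo/.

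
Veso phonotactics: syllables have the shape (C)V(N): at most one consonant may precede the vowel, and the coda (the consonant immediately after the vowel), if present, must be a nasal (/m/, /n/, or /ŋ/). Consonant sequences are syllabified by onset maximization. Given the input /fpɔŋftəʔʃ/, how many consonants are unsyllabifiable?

4

Syllabifying with onset maximization leaves /f/, /f/, /ʔ/, /ʃ/ stranded (only a nasal (/m/, /n/, or /ŋ/) is licensed in coda position; onsets are limited to one consonant).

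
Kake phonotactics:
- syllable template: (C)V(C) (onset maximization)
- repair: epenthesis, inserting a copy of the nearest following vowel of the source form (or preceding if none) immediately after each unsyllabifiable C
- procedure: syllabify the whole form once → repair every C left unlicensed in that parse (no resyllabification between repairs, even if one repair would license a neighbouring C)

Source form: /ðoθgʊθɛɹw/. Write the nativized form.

ðoθgʊθɛɹwɛ

The consonants /w/ cannot be parsed into a legal (C)V(C) syllable (at most one coda consonant is licensed; onsets are limited to one consonant).
Inserting the epenthetic vowel yields /w/ → /wɛ/.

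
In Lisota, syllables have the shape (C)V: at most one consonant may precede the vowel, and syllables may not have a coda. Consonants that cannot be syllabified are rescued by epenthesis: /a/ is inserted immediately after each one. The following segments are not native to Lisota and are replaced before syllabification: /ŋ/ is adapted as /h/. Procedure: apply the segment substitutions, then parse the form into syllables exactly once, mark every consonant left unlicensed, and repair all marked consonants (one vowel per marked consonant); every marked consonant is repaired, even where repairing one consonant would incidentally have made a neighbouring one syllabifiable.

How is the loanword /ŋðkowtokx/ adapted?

Substitution: /ŋ/ → /h/, giving /hðkowtokx/.
The consonants /h/, /ð/, /w/, /k/, /x/ cannot be parsed into a legal (C)V syllable (no codas are permitted; onsets are limited to one consonant).
Inserting the epenthetic vowel yields /h/ → /ha/, /ð/ → /ða/, /w/ → /wa/, /k/ → /ka/, /x/ → /xa/.

haðakowatokaxa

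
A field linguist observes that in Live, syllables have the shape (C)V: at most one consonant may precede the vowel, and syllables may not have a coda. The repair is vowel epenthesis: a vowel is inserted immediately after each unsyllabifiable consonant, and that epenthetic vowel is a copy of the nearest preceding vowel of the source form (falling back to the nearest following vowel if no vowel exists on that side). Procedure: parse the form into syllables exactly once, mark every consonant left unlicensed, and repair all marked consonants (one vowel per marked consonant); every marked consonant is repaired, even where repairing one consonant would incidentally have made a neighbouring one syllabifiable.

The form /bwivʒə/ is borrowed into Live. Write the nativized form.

biwiviʒə

Under (C)V, the unsyllabifiable consonants are /b/, /v/ (no codas are permitted; onsets are limited to one consonant).
Each unlicensed consonant becomes the onset of a new syllable: /b/ → /bi/, /v/ → /vi/.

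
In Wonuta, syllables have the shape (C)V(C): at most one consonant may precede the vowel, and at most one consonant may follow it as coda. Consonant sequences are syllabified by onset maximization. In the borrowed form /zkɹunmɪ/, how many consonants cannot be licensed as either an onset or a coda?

2

Under (C)V(C), the unsyllabifiable consonants are /z/, /k/ (at most one coda consonant is licensed; onsets are limited to one consonant).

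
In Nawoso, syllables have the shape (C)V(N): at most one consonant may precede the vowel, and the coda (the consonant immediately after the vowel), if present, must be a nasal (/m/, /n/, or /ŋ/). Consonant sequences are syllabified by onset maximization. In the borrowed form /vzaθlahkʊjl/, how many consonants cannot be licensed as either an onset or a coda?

5

Under (C)V(N), the unsyllabifiable consonants are /v/, /θ/, /h/, /j/, /l/ (only a nasal (/m/, /n/, or /ŋ/) is licensed in coda position; onsets are limited to one consonant).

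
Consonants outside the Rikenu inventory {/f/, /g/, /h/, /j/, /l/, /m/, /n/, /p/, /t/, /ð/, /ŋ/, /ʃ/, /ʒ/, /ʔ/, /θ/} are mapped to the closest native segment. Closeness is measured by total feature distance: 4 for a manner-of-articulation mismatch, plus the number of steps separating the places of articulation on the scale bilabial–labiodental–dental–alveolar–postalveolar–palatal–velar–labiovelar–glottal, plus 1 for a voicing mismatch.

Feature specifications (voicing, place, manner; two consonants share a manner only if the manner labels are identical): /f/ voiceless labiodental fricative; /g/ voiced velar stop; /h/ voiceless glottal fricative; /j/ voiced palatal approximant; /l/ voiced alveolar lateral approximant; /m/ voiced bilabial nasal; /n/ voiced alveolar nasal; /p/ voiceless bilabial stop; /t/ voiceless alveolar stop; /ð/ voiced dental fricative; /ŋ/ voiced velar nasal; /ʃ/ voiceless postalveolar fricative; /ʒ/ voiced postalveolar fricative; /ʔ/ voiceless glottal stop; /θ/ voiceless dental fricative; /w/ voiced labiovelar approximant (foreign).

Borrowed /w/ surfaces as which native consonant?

j

/j/ is closest: same manner (approximant), place distance 2 (labiovelar→palatal), same voicing; total 2. Next closest is /g/ at distance 5.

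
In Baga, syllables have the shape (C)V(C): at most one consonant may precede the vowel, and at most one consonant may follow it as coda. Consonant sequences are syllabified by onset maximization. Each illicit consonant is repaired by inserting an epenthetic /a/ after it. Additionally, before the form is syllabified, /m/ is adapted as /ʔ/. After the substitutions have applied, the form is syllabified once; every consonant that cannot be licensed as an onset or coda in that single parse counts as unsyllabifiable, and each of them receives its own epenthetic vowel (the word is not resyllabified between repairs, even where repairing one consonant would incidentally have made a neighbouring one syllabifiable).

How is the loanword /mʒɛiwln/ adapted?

ʔaʒɛiwlana

Substitution: /m/ → /ʔ/, giving /ʔʒɛiwln/.
Syllabifying with onset maximization leaves /ʔ/, /l/, /n/ stranded (at most one coda consonant is licensed; onsets are limited to one consonant).
Epenthesis after each stranded consonant: /ʔ/ → /ʔa/, /l/ → /la/, /n/ → /na/.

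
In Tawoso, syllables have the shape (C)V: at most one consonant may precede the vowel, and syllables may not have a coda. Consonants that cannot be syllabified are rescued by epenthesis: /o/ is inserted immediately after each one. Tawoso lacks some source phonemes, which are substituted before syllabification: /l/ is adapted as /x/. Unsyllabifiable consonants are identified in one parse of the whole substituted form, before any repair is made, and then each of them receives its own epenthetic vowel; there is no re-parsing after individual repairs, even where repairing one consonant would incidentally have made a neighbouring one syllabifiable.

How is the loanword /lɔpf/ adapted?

xɔpofo

Substitution: /l/ → /x/, giving /xɔpf/.
Syllabifying with onset maximization leaves /p/, /f/ stranded (no codas are permitted; onsets are limited to one consonant).
Inserting the epenthetic vowel yields /p/ → /po/, /f/ → /fo/.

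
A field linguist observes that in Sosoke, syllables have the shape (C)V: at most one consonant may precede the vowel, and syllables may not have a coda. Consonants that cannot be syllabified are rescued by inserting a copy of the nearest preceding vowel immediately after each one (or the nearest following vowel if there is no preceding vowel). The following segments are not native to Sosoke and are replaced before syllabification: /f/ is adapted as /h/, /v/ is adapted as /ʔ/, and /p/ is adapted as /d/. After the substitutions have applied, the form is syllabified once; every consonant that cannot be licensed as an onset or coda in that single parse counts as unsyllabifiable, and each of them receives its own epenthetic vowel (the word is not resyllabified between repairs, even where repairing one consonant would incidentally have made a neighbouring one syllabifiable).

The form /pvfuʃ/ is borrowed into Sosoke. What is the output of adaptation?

Substitution: /p/ → /d/, /v/ → /ʔ/, /f/ → /h/, giving /dʔhuʃ/.
The consonants /d/, /ʔ/, /ʃ/ cannot be parsed into a legal (C)V syllable (no codas are permitted; onsets are limited to one consonant).
Inserting the epenthetic vowel yields /d/ → /du/, /ʔ/ → /ʔu/, /ʃ/ → /ʃu/.

duʔuhuʃu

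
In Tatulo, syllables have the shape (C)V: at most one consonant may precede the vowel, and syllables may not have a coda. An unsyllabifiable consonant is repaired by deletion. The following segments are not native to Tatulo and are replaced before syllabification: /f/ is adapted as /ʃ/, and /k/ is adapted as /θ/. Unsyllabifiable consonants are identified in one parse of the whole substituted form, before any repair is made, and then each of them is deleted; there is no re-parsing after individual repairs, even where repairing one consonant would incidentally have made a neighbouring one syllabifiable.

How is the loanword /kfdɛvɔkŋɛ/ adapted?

dɛvɔŋɛ

Substitution: /k/ → /θ/, /f/ → /ʃ/, giving /θʃdɛvɔθŋɛ/.
Syllabifying with onset maximization leaves /θ/, /ʃ/, /θ/ stranded (no codas are permitted; onsets are limited to one consonant).
Deletion applies to /θ/, /ʃ/, /θ/.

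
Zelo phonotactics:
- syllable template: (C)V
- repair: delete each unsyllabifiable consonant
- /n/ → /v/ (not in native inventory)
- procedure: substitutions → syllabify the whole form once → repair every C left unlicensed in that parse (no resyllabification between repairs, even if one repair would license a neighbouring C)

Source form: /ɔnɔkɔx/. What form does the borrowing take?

ɔvɔkɔ

Substitution: /n/ → /v/, giving /ɔvɔkɔx/.
The consonants /x/ cannot be parsed into a legal (C)V syllable (no codas are permitted; onsets are limited to one consonant).
Deleting the stranded consonants removes /x/.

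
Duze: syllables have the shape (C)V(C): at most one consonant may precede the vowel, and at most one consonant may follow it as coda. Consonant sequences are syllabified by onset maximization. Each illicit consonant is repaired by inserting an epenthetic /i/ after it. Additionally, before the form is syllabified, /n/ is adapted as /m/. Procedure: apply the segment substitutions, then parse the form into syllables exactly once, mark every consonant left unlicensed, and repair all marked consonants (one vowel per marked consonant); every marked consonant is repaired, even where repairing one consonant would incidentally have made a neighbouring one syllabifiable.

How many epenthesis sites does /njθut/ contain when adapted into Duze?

After substitution the input is /mjθut/.
The unsyllabifiable consonants are /m/, /j/; each receives one epenthetic vowel.

2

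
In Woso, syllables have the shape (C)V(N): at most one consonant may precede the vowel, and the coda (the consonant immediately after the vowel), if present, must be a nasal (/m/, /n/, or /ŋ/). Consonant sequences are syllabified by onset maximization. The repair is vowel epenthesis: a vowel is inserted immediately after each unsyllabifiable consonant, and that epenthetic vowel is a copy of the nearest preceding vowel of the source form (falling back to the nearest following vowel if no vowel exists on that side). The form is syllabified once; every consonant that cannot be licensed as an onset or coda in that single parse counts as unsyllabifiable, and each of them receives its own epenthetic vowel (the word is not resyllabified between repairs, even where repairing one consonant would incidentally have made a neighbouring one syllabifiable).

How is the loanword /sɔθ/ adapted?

Syllabifying with onset maximization leaves /θ/ stranded (only a nasal (/m/, /n/, or /ŋ/) is licensed in coda position; onsets are limited to one consonant).
Each unlicensed consonant becomes the onset of a new syllable: /θ/ → /θɔ/.

sɔθɔ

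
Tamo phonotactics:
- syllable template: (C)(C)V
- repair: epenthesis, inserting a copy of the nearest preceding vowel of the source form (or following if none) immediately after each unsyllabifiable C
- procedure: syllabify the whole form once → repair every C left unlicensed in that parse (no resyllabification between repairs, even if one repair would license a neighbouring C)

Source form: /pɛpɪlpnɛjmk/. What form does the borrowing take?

The consonants /l/, /j/, /m/, /k/ cannot be parsed into a legal (C)(C)V syllable (no codas are permitted; onsets may contain at most 2 consonants).
Each unlicensed consonant becomes the onset of a new syllable: /l/ → /lɪ/, /j/ → /jɛ/, /m/ → /mɛ/, /k/ → /kɛ/.

pɛpɪlɪpnɛjɛmɛkɛ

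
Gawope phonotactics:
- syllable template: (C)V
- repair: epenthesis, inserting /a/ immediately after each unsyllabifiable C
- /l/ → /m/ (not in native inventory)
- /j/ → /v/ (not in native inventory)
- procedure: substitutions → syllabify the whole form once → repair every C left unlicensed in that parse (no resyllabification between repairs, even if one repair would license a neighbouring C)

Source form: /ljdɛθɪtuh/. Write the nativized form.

mavadɛθɪtuha

Substitution: /l/ → /m/, /j/ → /v/, giving /mvdɛθɪtuh/.
Under (C)V, the unsyllabifiable consonants are /m/, /v/, /h/ (no codas are permitted; onsets are limited to one consonant).
Each unlicensed consonant becomes the onset of a new syllable: /m/ → /ma/, /v/ → /va/, /h/ → /ha/.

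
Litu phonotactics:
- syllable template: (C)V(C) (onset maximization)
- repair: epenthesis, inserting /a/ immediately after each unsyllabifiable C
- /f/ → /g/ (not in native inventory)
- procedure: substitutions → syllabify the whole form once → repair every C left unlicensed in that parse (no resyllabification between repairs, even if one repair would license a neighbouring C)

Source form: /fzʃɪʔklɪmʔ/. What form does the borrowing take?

gazaʃɪʔkalɪmʔa

Substitution: /f/ → /g/, giving /gzʃɪʔklɪmʔ/.
Under (C)V(C), the unsyllabifiable consonants are /g/, /z/, /k/, /ʔ/ (at most one coda consonant is licensed; onsets are limited to one consonant).
Epenthesis after each stranded consonant: /g/ → /ga/, /z/ → /za/, /k/ → /ka/, /ʔ/ → /ʔa/.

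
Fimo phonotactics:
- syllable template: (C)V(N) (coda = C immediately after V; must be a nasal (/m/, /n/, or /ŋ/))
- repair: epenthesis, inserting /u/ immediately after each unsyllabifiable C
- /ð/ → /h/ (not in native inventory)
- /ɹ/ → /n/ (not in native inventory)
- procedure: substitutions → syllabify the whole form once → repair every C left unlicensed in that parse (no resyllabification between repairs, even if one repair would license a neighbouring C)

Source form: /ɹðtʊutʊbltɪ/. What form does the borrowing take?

Substitution: /ɹ/ → /n/, /ð/ → /h/, giving /nhtʊutʊbltɪ/.
The consonants /n/, /h/, /b/, /l/ cannot be parsed into a legal (C)V(N) syllable (only a nasal (/m/, /n/, or /ŋ/) is licensed in coda position; onsets are limited to one consonant).
Inserting the epenthetic vowel yields /n/ → /nu/, /h/ → /hu/, /b/ → /bu/, /l/ → /lu/.

nuhutʊutʊbulutɪ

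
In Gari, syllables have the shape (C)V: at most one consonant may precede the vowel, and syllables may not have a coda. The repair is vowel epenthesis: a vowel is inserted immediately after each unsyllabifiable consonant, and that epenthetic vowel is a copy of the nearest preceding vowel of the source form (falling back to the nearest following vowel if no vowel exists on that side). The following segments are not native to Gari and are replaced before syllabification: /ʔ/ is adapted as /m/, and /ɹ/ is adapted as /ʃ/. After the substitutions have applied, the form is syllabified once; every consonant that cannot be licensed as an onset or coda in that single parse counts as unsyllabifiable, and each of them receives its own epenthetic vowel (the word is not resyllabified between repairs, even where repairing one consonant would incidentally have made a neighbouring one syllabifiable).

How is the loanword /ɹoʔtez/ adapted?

ʃomoteze

Substitution: /ɹ/ → /ʃ/, /ʔ/ → /m/, giving /ʃomtez/.
The consonants /m/, /z/ cannot be parsed into a legal (C)V syllable (no codas are permitted; onsets are limited to one consonant).
Each unlicensed consonant becomes the onset of a new syllable: /m/ → /mo/, /z/ → /ze/.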